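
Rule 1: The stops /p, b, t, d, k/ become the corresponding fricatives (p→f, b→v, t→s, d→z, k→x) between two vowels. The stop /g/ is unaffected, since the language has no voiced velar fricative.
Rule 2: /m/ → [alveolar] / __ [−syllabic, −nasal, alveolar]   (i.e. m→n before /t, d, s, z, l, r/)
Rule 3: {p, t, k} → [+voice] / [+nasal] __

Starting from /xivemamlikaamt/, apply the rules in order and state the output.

Rule 1 (intervocalic spirantization): /k/ is a stop between vowels /i/ and /a/, so it spirantizes to the fricative [x]. /xivemamlikaamt/ → xivemamlixaamt.
Rule 2 (nasal place assimilation): /m/ precedes the alveolar consonant /l/, so it assimilates in place to [n]. /m/ precedes the alveolar consonant /t/, so it assimilates in place to [n]. /xivemamlixaamt/ → xivemanlixaant.
Rule 3 (post-nasal voicing): /t/ is a voiceless stop immediately after the nasal /n/, so it voices to [d]. /xivemanlixaant/ → xivemanlixaand.

xivemanlixaand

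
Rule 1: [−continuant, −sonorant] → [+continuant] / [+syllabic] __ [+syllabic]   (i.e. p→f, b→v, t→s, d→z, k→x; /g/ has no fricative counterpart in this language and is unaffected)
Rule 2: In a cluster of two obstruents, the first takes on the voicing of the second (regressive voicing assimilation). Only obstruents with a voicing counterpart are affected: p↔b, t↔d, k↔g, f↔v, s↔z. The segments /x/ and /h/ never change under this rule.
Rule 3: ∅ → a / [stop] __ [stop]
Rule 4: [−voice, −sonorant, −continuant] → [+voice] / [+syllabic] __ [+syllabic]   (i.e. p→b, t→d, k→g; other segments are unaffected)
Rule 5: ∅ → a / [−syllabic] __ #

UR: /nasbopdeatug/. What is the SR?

nazbobadeasuga

Rule 1 (intervocalic spirantization): /t/ is a stop between vowels /a/ and /u/, so it spirantizes to the fricative [s]. /nasbopdeatug/ → nasbopdeasug.
Rule 2 (regressive voicing assimilation): /s/ precedes the voiced obstruent /b/, so it voices to [z] by assimilation. /p/ precedes the voiced obstruent /d/, so it voices to [b] by assimilation. /nasbopdeasug/ → nazbobdeasug.
Rule 3 (stop-cluster a-epenthesis): /b/ and /d/ form a stop–stop cluster, so [a] is inserted between them. /nazbobdeasug/ → nazbobadeasug.
Rule 4 (intervocalic voicing): no segment meets the environment; /nazbobadeasug/ is unchanged.
Rule 5 (final a-epenthesis): the form ends in the consonant /g/, so [a] is inserted word-finally. /nazbobadeasug/ → nazbobadeasuga.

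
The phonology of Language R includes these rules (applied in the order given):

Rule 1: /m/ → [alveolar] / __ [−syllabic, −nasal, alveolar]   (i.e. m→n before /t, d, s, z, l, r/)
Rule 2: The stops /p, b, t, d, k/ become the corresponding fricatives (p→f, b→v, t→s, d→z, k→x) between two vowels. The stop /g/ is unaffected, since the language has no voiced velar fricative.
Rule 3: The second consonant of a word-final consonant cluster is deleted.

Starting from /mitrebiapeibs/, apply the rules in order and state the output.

mitreviafeib

Rule 1 (nasal place assimilation): no segment meets the environment; /mitrebiapeibs/ is unchanged.
Rule 2 (intervocalic spirantization): /b/ is a stop between vowels /e/ and /i/, so it spirantizes to the fricative [v]. /p/ is a stop between vowels /a/ and /e/, so it spirantizes to the fricative [f]. /mitrebiapeibs/ → mitreviafeibs.
Rule 3 (final cluster simplification): /s/ is the second consonant of a word-final cluster /bs/, so it deletes. /mitreviafeibs/ → mitreviafeib.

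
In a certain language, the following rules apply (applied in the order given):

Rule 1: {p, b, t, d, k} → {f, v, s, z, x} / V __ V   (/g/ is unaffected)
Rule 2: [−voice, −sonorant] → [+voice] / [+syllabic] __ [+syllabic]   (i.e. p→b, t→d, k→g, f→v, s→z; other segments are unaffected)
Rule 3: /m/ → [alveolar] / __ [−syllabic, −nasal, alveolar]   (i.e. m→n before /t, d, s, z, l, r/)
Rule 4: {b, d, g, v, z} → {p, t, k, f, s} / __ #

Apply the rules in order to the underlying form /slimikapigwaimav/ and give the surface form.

slimixavigwaimaf

Rule 1 (intervocalic spirantization): /k/ is a stop between vowels /i/ and /a/, so it spirantizes to the fricative [x]. /p/ is a stop between vowels /a/ and /i/, so it spirantizes to the fricative [f]. /slimikapigwaimav/ → slimixafigwaimav.
Rule 2 (intervocalic voicing): /f/ is a voiceless obstruent between vowels /a/ and /i/, so it voices to [v]. /slimixafigwaimav/ → slimixavigwaimav.
Rule 3 (nasal place assimilation): no segment meets the environment; /slimixavigwaimav/ is unchanged.
Rule 4 (final devoicing): /v/ is a voiced obstruent in word-final position, so it devoices to [f]. /slimixavigwaimav/ → slimixavigwaimaf.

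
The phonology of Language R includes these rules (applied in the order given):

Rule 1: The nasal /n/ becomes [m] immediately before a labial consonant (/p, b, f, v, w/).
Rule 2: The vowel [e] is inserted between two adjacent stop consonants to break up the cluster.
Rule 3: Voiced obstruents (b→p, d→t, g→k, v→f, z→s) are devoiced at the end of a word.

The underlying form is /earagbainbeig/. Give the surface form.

earagebaimbeik

Rule 1 (nasal place assimilation): /n/ precedes the labial consonant /b/, so it assimilates in place to [m]. /earagbainbeig/ → earagbaimbeig.
Rule 2 (stop-cluster e-epenthesis): /g/ and /b/ form a stop–stop cluster, so [e] is inserted between them. /earagbaimbeig/ → earagebaimbeig.
Rule 3 (final devoicing): /g/ is a voiced obstruent in word-final position, so it devoices to [k]. /earagebaimbeig/ → earagebaimbeik.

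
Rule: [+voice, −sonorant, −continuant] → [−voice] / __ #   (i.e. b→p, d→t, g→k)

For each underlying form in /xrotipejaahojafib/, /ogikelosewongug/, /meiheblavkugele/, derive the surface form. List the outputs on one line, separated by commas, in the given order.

xrotipejaahojafip, ogikelosewonguk, meiheblavkugele

/xrotipejaahojafib/: /b/ is a voiced stop in word-final position, so it devoices to [p]. → [xrotipejaahojafip].
/ogikelosewongug/: /g/ is a voiced stop in word-final position, so it devoices to [k]. → [ogikelosewonguk].
/meiheblavkugele/: the rule's environment is not met; surfaces unchanged as [meiheblavkugele].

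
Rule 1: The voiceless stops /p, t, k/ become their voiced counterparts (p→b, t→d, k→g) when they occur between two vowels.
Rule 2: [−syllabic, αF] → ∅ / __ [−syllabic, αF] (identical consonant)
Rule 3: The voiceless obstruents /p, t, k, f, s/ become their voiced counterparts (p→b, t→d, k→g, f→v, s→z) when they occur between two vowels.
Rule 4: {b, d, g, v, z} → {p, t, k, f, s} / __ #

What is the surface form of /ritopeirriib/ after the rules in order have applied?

ridobeiriip

Rule 1 (intervocalic voicing): /t/ is a voiceless stop between vowels /i/ and /o/, so it voices to [d]. /p/ is a voiceless stop between vowels /o/ and /e/, so it voices to [b]. /ritopeirriib/ → ridobeirriib.
Rule 2 (degemination): /rr/ is a geminate; the first /r/ deletes. /ridobeirriib/ → ridobeiriib.
Rule 3 (intervocalic voicing): no segment meets the environment; /ridobeiriib/ is unchanged.
Rule 4 (final devoicing): /b/ is a voiced obstruent in word-final position, so it devoices to [p]. /ridobeiriib/ → ridobeiriip.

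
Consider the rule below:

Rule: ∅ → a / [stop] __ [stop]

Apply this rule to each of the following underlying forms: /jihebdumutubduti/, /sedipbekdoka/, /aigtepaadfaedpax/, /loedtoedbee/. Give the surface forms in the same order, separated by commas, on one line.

jihebadumutubaduti, sedipabekadoka, aigatepaadfaedapax, loedatoedabee

/jihebdumutubduti/: /b/ and /d/ form a stop–stop cluster, so [a] is inserted between them. /b/ and /d/ form a stop–stop cluster, so [a] is inserted between them. → [jihebadumutubaduti].
/sedipbekdoka/: /p/ and /b/ form a stop–stop cluster, so [a] is inserted between them. /k/ and /d/ form a stop–stop cluster, so [a] is inserted between them. → [sedipabekadoka].
/aigtepaadfaedpax/: /g/ and /t/ form a stop–stop cluster, so [a] is inserted between them. /d/ and /p/ form a stop–stop cluster, so [a] is inserted between them. → [aigatepaadfaedapax].
/loedtoedbee/: /d/ and /t/ form a stop–stop cluster, so [a] is inserted between them. /d/ and /b/ form a stop–stop cluster, so [a] is inserted between them. → [loedatoedabee].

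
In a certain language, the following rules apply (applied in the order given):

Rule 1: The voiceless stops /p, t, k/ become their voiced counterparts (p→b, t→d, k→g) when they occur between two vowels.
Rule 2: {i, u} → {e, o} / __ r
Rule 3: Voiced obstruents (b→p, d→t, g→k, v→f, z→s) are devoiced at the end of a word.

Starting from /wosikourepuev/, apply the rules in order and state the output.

wosigoorebuef

Rule 1 (intervocalic voicing): /k/ is a voiceless stop between vowels /i/ and /o/, so it voices to [g]. /p/ is a voiceless stop between vowels /e/ and /u/, so it voices to [b]. /wosikourepuev/ → wosigourebuev.
Rule 2 (pre-rhotic lowering): /u/ is a high vowel immediately before /r/, so it lowers to [o]. /wosigourebuev/ → wosigoorebuev.
Rule 3 (final devoicing): /v/ is a voiced obstruent in word-final position, so it devoices to [f]. /wosigoorebuev/ → wosigoorebuef.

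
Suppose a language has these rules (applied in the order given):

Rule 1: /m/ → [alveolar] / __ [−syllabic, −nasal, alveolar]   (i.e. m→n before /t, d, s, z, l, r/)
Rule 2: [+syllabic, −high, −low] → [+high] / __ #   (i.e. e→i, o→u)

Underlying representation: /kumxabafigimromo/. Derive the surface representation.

kumxabafiginromu

Rule 1 (nasal place assimilation): /m/ precedes the alveolar consonant /r/, so it assimilates in place to [n]. /kumxabafigimromo/ → kumxabafiginromo.
Rule 2 (final vowel raising): /o/ is a mid vowel in word-final position, so it raises to [u]. /kumxabafiginromo/ → kumxabafiginromu.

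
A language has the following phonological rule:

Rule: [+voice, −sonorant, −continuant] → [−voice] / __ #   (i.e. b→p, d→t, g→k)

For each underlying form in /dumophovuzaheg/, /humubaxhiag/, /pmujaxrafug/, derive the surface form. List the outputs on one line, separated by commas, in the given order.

/dumophovuzaheg/: /g/ is a voiced stop in word-final position, so it devoices to [k]. → [dumophovuzahek].
/humubaxhiag/: /g/ is a voiced stop in word-final position, so it devoices to [k]. → [humubaxhiak].
/pmujaxrafug/: /g/ is a voiced stop in word-final position, so it devoices to [k]. → [pmujaxrafuk].

dumophovuzahek, humubaxhiak, pmujaxrafuk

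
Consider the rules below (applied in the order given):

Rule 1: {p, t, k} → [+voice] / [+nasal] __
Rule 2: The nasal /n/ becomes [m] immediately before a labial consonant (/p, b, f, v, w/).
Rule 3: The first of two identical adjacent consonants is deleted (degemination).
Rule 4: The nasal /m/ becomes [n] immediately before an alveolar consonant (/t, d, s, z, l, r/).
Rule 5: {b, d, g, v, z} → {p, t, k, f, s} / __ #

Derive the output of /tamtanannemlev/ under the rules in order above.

Rule 1 (post-nasal voicing): /t/ is a voiceless stop immediately after the nasal /m/, so it voices to [d]. /tamtanannemlev/ → tamdanannemlev.
Rule 2 (nasal place assimilation): no segment meets the environment; /tamdanannemlev/ is unchanged.
Rule 3 (degemination): /nn/ is a geminate; the first /n/ deletes. /tamdanannemlev/ → tamdananemlev.
Rule 4 (nasal place assimilation): /m/ precedes the alveolar consonant /d/, so it assimilates in place to [n]. /m/ precedes the alveolar consonant /l/, so it assimilates in place to [n]. /tamdananemlev/ → tandananenlev.
Rule 5 (final devoicing): /v/ is a voiced obstruent in word-final position, so it devoices to [f]. /tandananenlev/ → tandananenlef.

tandananenlef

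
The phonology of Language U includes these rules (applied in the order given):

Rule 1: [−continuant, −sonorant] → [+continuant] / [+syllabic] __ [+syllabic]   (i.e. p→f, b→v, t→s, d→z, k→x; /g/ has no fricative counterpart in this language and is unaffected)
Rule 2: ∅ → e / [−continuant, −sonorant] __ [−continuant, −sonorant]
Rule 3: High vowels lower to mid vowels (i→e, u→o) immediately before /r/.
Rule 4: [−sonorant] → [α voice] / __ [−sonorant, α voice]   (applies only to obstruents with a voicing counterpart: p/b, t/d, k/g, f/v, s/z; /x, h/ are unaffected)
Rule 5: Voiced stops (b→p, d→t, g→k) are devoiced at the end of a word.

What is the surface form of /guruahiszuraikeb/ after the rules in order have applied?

goruahizzoraixep

Rule 1 (intervocalic spirantization): /k/ is a stop between vowels /i/ and /e/, so it spirantizes to the fricative [x]. /guruahiszuraikeb/ → guruahiszuraixeb.
Rule 2 (stop-cluster e-epenthesis): no segment meets the environment; /guruahiszuraixeb/ is unchanged.
Rule 3 (pre-rhotic lowering): /u/ is a high vowel immediately before /r/, so it lowers to [o]. /u/ is a high vowel immediately before /r/, so it lowers to [o]. /guruahiszuraixeb/ → goruahiszoraixeb.
Rule 4 (regressive voicing assimilation): /s/ precedes the voiced obstruent /z/, so it voices to [z] by assimilation. /goruahiszoraixeb/ → goruahizzoraixeb.
Rule 5 (final devoicing): /b/ is a voiced stop in word-final position, so it devoices to [p]. /goruahizzoraixeb/ → goruahizzoraixep.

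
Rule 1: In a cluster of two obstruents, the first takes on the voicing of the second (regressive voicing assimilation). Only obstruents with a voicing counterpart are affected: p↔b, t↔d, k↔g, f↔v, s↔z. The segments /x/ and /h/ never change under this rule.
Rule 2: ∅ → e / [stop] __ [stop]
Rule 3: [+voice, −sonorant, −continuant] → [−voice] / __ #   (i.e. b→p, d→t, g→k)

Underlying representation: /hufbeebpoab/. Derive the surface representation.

Rule 1 (regressive voicing assimilation): /f/ precedes the voiced obstruent /b/, so it voices to [v] by assimilation. /b/ precedes the voiceless obstruent /p/, so it devoices to [p] by assimilation. /hufbeebpoab/ → huvbeeppoab.
Rule 2 (stop-cluster e-epenthesis): /p/ and /p/ form a stop–stop cluster, so [e] is inserted between them. /huvbeeppoab/ → huvbeepepoab.
Rule 3 (final devoicing): /b/ is a voiced stop in word-final position, so it devoices to [p]. /huvbeepepoab/ → huvbeepepoap.

huvbeepepoap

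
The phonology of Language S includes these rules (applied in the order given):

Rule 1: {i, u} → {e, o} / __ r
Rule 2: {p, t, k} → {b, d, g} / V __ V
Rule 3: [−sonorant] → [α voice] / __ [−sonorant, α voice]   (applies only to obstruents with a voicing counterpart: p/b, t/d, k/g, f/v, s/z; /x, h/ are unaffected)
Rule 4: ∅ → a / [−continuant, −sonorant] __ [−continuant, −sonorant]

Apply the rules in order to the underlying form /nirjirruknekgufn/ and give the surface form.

Rule 1 (pre-rhotic lowering): /i/ is a high vowel immediately before /r/, so it lowers to [e]. /i/ is a high vowel immediately before /r/, so it lowers to [e]. /nirjirruknekgufn/ → nerjerruknekgufn.
Rule 2 (intervocalic voicing): no segment meets the environment; /nerjerruknekgufn/ is unchanged.
Rule 3 (regressive voicing assimilation): /k/ precedes the voiced obstruent /g/, so it voices to [g] by assimilation. /nerjerruknekgufn/ → nerjerrukneggufn.
Rule 4 (stop-cluster a-epenthesis): /g/ and /g/ form a stop–stop cluster, so [a] is inserted between them. /nerjerrukneggufn/ → nerjerruknegagufn.

nerjerruknegagufn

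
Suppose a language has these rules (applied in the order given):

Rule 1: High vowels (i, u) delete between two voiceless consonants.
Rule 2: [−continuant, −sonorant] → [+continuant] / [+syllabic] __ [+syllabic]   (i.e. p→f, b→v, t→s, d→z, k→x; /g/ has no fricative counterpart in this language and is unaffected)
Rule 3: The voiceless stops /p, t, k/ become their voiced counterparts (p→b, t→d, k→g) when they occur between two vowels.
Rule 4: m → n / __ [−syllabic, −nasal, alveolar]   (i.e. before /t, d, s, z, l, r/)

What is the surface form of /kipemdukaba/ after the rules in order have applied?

kpenduxava

Rule 1 (high vowel syncope): /i/ is a high vowel flanked by voiceless consonants /k/ and /p/, so it deletes. /kipemdukaba/ → kpemdukaba.
Rule 2 (intervocalic spirantization): /k/ is a stop between vowels /u/ and /a/, so it spirantizes to the fricative [x]. /b/ is a stop between vowels /a/ and /a/, so it spirantizes to the fricative [v]. /kpemdukaba/ → kpemduxava.
Rule 3 (intervocalic voicing): no segment meets the environment; /kpemduxava/ is unchanged.
Rule 4 (nasal place assimilation): /m/ precedes the alveolar consonant /d/, so it assimilates in place to [n]. /kpemduxava/ → kpenduxava.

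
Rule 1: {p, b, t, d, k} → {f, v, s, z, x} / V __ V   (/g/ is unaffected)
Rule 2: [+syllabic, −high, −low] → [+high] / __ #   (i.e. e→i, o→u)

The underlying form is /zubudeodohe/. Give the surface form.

zuvuzeozohi

Rule 1 (intervocalic spirantization): /b/ is a stop between vowels /u/ and /u/, so it spirantizes to the fricative [v]. /d/ is a stop between vowels /u/ and /e/, so it spirantizes to the fricative [z]. /d/ is a stop between vowels /o/ and /o/, so it spirantizes to the fricative [z]. /zubudeodohe/ → zuvuzeozohe.
Rule 2 (final vowel raising): /e/ is a mid vowel in word-final position, so it raises to [i]. /zuvuzeozohe/ → zuvuzeozohi.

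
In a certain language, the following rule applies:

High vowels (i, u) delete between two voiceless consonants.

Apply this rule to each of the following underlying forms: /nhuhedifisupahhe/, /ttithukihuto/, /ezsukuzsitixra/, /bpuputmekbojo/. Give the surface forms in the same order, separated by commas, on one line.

nhhedifspahhe, ttthkhto, ezskuzstxra, bpptmekbojo

/nhuhedifisupahhe/: /u/ is a high vowel flanked by voiceless consonants /h/ and /h/, so it deletes. /i/ is a high vowel flanked by voiceless consonants /f/ and /s/, so it deletes. /u/ is a high vowel flanked by voiceless consonants /s/ and /p/, so it deletes. → [nhhedifspahhe].
/ttithukihuto/: /i/ is a high vowel flanked by voiceless consonants /t/ and /t/, so it deletes. /u/ is a high vowel flanked by voiceless consonants /h/ and /k/, so it deletes. /i/ is a high vowel flanked by voiceless consonants /k/ and /h/, so it deletes. /u/ is a high vowel flanked by voiceless consonants /h/ and /t/, so it deletes. → [ttthkhto].
/ezsukuzsitixra/: /u/ is a high vowel flanked by voiceless consonants /s/ and /k/, so it deletes. /i/ is a high vowel flanked by voiceless consonants /s/ and /t/, so it deletes. /i/ is a high vowel flanked by voiceless consonants /t/ and /x/, so it deletes. → [ezskuzstxra].
/bpuputmekbojo/: /u/ is a high vowel flanked by voiceless consonants /p/ and /p/, so it deletes. /u/ is a high vowel flanked by voiceless consonants /p/ and /t/, so it deletes. → [bpptmekbojo].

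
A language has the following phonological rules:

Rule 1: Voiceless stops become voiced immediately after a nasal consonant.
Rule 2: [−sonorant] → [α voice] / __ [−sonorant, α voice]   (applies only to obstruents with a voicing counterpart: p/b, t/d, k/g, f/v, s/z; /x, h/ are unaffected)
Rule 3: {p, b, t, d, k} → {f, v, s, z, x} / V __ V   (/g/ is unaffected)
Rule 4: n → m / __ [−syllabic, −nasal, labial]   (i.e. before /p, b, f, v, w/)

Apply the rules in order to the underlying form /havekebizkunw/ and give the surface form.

Rule 1 (post-nasal voicing): no segment meets the environment; /havekebizkunw/ is unchanged.
Rule 2 (regressive voicing assimilation): /z/ precedes the voiceless obstruent /k/, so it devoices to [s] by assimilation. /havekebizkunw/ → havekebiskunw.
Rule 3 (intervocalic spirantization): /k/ is a stop between vowels /e/ and /e/, so it spirantizes to the fricative [x]. /b/ is a stop between vowels /e/ and /i/, so it spirantizes to the fricative [v]. /havekebiskunw/ → havexeviskunw.
Rule 4 (nasal place assimilation): /n/ precedes the labial consonant /w/, so it assimilates in place to [m]. /havexeviskunw/ → havexeviskumw.

havexeviskumw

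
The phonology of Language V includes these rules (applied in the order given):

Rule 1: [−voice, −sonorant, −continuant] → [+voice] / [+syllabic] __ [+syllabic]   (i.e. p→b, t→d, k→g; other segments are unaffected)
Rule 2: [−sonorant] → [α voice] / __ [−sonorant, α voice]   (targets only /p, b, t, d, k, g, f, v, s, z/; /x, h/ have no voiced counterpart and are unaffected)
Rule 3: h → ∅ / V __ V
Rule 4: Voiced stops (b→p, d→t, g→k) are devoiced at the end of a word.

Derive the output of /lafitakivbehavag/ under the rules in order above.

Rule 1 (intervocalic voicing): /t/ is a voiceless stop between vowels /i/ and /a/, so it voices to [d]. /k/ is a voiceless stop between vowels /a/ and /i/, so it voices to [g]. /lafitakivbehavag/ → lafidagivbehavag.
Rule 2 (regressive voicing assimilation): no segment meets the environment; /lafidagivbehavag/ is unchanged.
Rule 3 (intervocalic h-deletion): /h/ occurs between vowels /e/ and /a/, so it deletes. /lafidagivbehavag/ → lafidagivbeavag.
Rule 4 (final devoicing): /g/ is a voiced stop in word-final position, so it devoices to [k]. /lafidagivbeavag/ → lafidagivbeavak.

lafidagivbeavak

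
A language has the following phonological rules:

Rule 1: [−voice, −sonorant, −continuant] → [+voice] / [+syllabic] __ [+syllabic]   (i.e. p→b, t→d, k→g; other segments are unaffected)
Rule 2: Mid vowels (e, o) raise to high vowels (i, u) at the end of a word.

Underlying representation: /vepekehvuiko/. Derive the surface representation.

Rule 1 (intervocalic voicing): /p/ is a voiceless stop between vowels /e/ and /e/, so it voices to [b]. /k/ is a voiceless stop between vowels /e/ and /e/, so it voices to [g]. /k/ is a voiceless stop between vowels /i/ and /o/, so it voices to [g]. /vepekehvuiko/ → vebegehvuigo.
Rule 2 (final vowel raising): /o/ is a mid vowel in word-final position, so it raises to [u]. /vebegehvuigo/ → vebegehvuigu.

vebegehvuigu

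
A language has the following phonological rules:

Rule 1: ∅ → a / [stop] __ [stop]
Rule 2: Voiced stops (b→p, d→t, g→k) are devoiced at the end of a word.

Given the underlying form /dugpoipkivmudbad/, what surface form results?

Rule 1 (stop-cluster a-epenthesis): /g/ and /p/ form a stop–stop cluster, so [a] is inserted between them. /p/ and /k/ form a stop–stop cluster, so [a] is inserted between them. /d/ and /b/ form a stop–stop cluster, so [a] is inserted between them. /dugpoipkivmudbad/ → dugapoipakivmudabad.
Rule 2 (final devoicing): /d/ is a voiced stop in word-final position, so it devoices to [t]. /dugapoipakivmudabad/ → dugapoipakivmudabat.

dugapoipakivmudabat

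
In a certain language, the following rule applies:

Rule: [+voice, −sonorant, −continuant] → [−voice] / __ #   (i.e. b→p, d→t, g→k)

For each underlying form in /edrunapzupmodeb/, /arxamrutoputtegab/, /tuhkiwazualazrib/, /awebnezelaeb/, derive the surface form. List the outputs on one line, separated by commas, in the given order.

edrunapzupmodep, arxamrutoputtegap, tuhkiwazualazrip, awebnezelaep

/edrunapzupmodeb/: /b/ is a voiced stop in word-final position, so it devoices to [p]. → [edrunapzupmodep].
/arxamrutoputtegab/: /b/ is a voiced stop in word-final position, so it devoices to [p]. → [arxamrutoputtegap].
/tuhkiwazualazrib/: /b/ is a voiced stop in word-final position, so it devoices to [p]. → [tuhkiwazualazrip].
/awebnezelaeb/: /b/ is a voiced stop in word-final position, so it devoices to [p]. → [awebnezelaep].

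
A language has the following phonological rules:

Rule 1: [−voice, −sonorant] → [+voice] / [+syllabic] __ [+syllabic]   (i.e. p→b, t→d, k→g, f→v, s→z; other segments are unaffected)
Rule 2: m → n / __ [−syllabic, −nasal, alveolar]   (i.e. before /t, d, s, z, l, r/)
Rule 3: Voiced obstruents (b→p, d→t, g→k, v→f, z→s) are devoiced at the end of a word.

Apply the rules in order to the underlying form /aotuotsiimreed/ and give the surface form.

aoduotsiinreet

Rule 1 (intervocalic voicing): /t/ is a voiceless obstruent between vowels /o/ and /u/, so it voices to [d]. /aotuotsiimreed/ → aoduotsiimreed.
Rule 2 (nasal place assimilation): /m/ precedes the alveolar consonant /r/, so it assimilates in place to [n]. /aoduotsiimreed/ → aoduotsiinreed.
Rule 3 (final devoicing): /d/ is a voiced obstruent in word-final position, so it devoices to [t]. /aoduotsiinreed/ → aoduotsiinreet.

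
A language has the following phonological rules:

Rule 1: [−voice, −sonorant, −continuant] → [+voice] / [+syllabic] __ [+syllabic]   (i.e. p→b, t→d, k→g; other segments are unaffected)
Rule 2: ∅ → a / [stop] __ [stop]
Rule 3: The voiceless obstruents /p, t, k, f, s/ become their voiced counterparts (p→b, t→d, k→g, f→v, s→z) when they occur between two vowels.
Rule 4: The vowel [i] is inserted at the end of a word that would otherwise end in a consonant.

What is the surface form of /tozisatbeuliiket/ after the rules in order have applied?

Rule 1 (intervocalic voicing): /k/ is a voiceless stop between vowels /i/ and /e/, so it voices to [g]. /tozisatbeuliiket/ → tozisatbeuliiget.
Rule 2 (stop-cluster a-epenthesis): /t/ and /b/ form a stop–stop cluster, so [a] is inserted between them. /tozisatbeuliiget/ → tozisatabeuliiget.
Rule 3 (intervocalic voicing): /s/ is a voiceless obstruent between vowels /i/ and /a/, so it voices to [z]. /t/ is a voiceless obstruent between vowels /a/ and /a/, so it voices to [d]. /tozisatabeuliiget/ → tozizadabeuliiget.
Rule 4 (final i-epenthesis): the form ends in the consonant /t/, so [i] is inserted word-finally. /tozizadabeuliiget/ → tozizadabeuliigeti.

tozizadabeuliigeti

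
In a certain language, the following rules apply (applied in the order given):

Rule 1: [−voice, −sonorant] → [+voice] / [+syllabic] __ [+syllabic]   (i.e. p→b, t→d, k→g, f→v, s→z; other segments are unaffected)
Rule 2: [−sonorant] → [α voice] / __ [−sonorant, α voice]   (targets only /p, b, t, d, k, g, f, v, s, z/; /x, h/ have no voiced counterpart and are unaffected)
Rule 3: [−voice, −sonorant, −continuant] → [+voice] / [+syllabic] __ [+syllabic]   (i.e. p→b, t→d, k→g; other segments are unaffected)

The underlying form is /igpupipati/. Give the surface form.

ikpubibadi

Rule 1 (intervocalic voicing): /p/ is a voiceless obstruent between vowels /u/ and /i/, so it voices to [b]. /p/ is a voiceless obstruent between vowels /i/ and /a/, so it voices to [b]. /t/ is a voiceless obstruent between vowels /a/ and /i/, so it voices to [d]. /igpupipati/ → igpubibadi.
Rule 2 (regressive voicing assimilation): /g/ precedes the voiceless obstruent /p/, so it devoices to [k] by assimilation. /igpubibadi/ → ikpubibadi.
Rule 3 (intervocalic voicing): no segment meets the environment; /ikpubibadi/ is unchanged.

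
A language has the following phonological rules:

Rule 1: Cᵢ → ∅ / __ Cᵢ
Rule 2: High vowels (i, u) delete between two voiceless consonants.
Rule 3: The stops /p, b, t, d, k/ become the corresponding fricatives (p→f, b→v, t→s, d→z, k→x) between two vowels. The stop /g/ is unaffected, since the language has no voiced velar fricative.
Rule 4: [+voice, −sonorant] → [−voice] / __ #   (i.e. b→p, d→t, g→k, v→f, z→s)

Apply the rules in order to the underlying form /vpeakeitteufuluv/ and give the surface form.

vpeaxeiseufuluf

Rule 1 (degemination): /tt/ is a geminate; the first /t/ deletes. /vpeakeitteufuluv/ → vpeakeiteufuluv.
Rule 2 (high vowel syncope): no segment meets the environment; /vpeakeiteufuluv/ is unchanged.
Rule 3 (intervocalic spirantization): /k/ is a stop between vowels /a/ and /e/, so it spirantizes to the fricative [x]. /t/ is a stop between vowels /i/ and /e/, so it spirantizes to the fricative [s]. /vpeakeiteufuluv/ → vpeaxeiseufuluv.
Rule 4 (final devoicing): /v/ is a voiced obstruent in word-final position, so it devoices to [f]. /vpeaxeiseufuluv/ → vpeaxeiseufuluf.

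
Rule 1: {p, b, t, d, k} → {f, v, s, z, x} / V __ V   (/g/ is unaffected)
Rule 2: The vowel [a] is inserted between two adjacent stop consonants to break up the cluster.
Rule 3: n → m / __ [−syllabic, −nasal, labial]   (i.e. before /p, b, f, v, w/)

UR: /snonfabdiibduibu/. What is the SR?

snomfabadiibaduivu

Rule 1 (intervocalic spirantization): /b/ is a stop between vowels /i/ and /u/, so it spirantizes to the fricative [v]. /snonfabdiibduibu/ → snonfabdiibduivu.
Rule 2 (stop-cluster a-epenthesis): /b/ and /d/ form a stop–stop cluster, so [a] is inserted between them. /b/ and /d/ form a stop–stop cluster, so [a] is inserted between them. /snonfabdiibduivu/ → snonfabadiibaduivu.
Rule 3 (nasal place assimilation): /n/ precedes the labial consonant /f/, so it assimilates in place to [m]. /snonfabadiibaduivu/ → snomfabadiibaduivu.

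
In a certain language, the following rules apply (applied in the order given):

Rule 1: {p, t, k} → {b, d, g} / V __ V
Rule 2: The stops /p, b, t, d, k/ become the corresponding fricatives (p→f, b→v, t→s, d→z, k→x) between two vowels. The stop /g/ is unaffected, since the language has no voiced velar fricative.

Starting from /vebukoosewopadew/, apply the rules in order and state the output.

vevugoosewovazew

Rule 1 (intervocalic voicing): /k/ is a voiceless stop between vowels /u/ and /o/, so it voices to [g]. /p/ is a voiceless stop between vowels /o/ and /a/, so it voices to [b]. /vebukoosewopadew/ → vebugoosewobadew.
Rule 2 (intervocalic spirantization): /b/ is a stop between vowels /e/ and /u/, so it spirantizes to the fricative [v]. /b/ is a stop between vowels /o/ and /a/, so it spirantizes to the fricative [v]. /d/ is a stop between vowels /a/ and /e/, so it spirantizes to the fricative [z]. /vebugoosewobadew/ → vevugoosewovazew.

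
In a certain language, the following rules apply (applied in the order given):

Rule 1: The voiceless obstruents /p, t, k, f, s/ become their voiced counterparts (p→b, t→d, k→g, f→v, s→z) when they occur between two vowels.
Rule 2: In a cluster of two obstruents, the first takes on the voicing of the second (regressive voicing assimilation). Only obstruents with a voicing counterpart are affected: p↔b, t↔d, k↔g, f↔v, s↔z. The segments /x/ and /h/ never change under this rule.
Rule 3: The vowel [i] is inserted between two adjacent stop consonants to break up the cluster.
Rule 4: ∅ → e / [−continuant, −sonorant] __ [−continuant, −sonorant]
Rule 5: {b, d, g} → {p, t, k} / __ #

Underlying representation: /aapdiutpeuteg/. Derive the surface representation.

aabidiutipeudek

Rule 1 (intervocalic voicing): /t/ is a voiceless obstruent between vowels /u/ and /e/, so it voices to [d]. /aapdiutpeuteg/ → aapdiutpeudeg.
Rule 2 (regressive voicing assimilation): /p/ precedes the voiced obstruent /d/, so it voices to [b] by assimilation. /aapdiutpeudeg/ → aabdiutpeudeg.
Rule 3 (stop-cluster i-epenthesis): /b/ and /d/ form a stop–stop cluster, so [i] is inserted between them. /t/ and /p/ form a stop–stop cluster, so [i] is inserted between them. /aabdiutpeudeg/ → aabidiutipeudeg.
Rule 4 (stop-cluster e-epenthesis): no segment meets the environment; /aabidiutipeudeg/ is unchanged.
Rule 5 (final devoicing): /g/ is a voiced stop in word-final position, so it devoices to [k]. /aabidiutipeudeg/ → aabidiutipeudek.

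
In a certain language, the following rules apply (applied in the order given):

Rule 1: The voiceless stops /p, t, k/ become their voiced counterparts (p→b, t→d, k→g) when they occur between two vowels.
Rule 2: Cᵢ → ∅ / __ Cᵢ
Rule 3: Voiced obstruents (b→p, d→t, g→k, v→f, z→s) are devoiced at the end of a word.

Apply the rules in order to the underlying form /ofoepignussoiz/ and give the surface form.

ofoebignusois

Rule 1 (intervocalic voicing): /p/ is a voiceless stop between vowels /e/ and /i/, so it voices to [b]. /ofoepignussoiz/ → ofoebignussoiz.
Rule 2 (degemination): /ss/ is a geminate; the first /s/ deletes. /ofoebignussoiz/ → ofoebignusoiz.
Rule 3 (final devoicing): /z/ is a voiced obstruent in word-final position, so it devoices to [s]. /ofoebignusoiz/ → ofoebignusois.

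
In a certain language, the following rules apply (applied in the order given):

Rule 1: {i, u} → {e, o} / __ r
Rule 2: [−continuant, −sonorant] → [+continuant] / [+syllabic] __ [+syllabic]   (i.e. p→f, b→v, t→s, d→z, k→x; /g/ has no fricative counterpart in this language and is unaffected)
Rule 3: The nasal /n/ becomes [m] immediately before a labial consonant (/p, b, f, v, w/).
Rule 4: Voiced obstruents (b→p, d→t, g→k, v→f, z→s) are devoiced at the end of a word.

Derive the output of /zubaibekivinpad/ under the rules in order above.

zuvaivexivimpat

Rule 1 (pre-rhotic lowering): no segment meets the environment; /zubaibekivinpad/ is unchanged.
Rule 2 (intervocalic spirantization): /b/ is a stop between vowels /u/ and /a/, so it spirantizes to the fricative [v]. /b/ is a stop between vowels /i/ and /e/, so it spirantizes to the fricative [v]. /k/ is a stop between vowels /e/ and /i/, so it spirantizes to the fricative [x]. /zubaibekivinpad/ → zuvaivexivinpad.
Rule 3 (nasal place assimilation): /n/ precedes the labial consonant /p/, so it assimilates in place to [m]. /zuvaivexivinpad/ → zuvaivexivimpad.
Rule 4 (final devoicing): /d/ is a voiced obstruent in word-final position, so it devoices to [t]. /zuvaivexivimpad/ → zuvaivexivimpat.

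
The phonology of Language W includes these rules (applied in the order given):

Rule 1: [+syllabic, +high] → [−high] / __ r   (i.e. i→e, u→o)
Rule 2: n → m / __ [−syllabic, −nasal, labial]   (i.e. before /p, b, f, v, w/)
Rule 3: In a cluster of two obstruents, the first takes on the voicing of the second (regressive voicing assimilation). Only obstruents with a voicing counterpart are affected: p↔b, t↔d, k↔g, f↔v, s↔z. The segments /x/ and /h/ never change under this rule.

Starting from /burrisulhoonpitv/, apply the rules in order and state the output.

borrisulhoompidv

Rule 1 (pre-rhotic lowering): /u/ is a high vowel immediately before /r/, so it lowers to [o]. /burrisulhoonpitv/ → borrisulhoonpitv.
Rule 2 (nasal place assimilation): /n/ precedes the labial consonant /p/, so it assimilates in place to [m]. /borrisulhoonpitv/ → borrisulhoompitv.
Rule 3 (regressive voicing assimilation): /t/ precedes the voiced obstruent /v/, so it voices to [d] by assimilation. /borrisulhoompitv/ → borrisulhoompidv.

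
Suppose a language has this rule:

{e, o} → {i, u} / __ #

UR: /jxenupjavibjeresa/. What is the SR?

No segment of /jxenupjavibjeresa/ meets the structural description of the rule, so the form surfaces unchanged.

jxenupjavibjeresa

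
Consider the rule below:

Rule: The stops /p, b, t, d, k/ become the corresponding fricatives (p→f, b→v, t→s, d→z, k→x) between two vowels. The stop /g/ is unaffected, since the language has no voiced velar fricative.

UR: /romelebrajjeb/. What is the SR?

romelebrajjeb

No segment of /romelebrajjeb/ meets the structural description of the rule, so the form surfaces unchanged.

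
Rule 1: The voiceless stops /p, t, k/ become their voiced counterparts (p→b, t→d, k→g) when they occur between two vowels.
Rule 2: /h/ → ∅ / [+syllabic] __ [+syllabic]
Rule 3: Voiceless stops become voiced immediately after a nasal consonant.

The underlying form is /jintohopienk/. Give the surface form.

Rule 1 (intervocalic voicing): /p/ is a voiceless stop between vowels /o/ and /i/, so it voices to [b]. /jintohopienk/ → jintohobienk.
Rule 2 (intervocalic h-deletion): /h/ occurs between vowels /o/ and /o/, so it deletes. /jintohobienk/ → jintoobienk.
Rule 3 (post-nasal voicing): /t/ is a voiceless stop immediately after the nasal /n/, so it voices to [d]. /k/ is a voiceless stop immediately after the nasal /n/, so it voices to [g]. /jintoobienk/ → jindoobieng.

jindoobieng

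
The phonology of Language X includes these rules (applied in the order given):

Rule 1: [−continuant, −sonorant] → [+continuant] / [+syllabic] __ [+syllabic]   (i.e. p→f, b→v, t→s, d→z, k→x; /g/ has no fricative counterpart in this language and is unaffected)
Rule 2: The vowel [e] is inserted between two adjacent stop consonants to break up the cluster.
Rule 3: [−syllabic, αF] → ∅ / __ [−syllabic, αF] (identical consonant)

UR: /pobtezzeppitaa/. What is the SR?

Rule 1 (intervocalic spirantization): /t/ is a stop between vowels /i/ and /a/, so it spirantizes to the fricative [s]. /pobtezzeppitaa/ → pobtezzeppisaa.
Rule 2 (stop-cluster e-epenthesis): /b/ and /t/ form a stop–stop cluster, so [e] is inserted between them. /p/ and /p/ form a stop–stop cluster, so [e] is inserted between them. /pobtezzeppisaa/ → pobetezzepepisaa.
Rule 3 (degemination): /zz/ is a geminate; the first /z/ deletes. /pobetezzepepisaa/ → pobetezepepisaa.

pobetezepepisaa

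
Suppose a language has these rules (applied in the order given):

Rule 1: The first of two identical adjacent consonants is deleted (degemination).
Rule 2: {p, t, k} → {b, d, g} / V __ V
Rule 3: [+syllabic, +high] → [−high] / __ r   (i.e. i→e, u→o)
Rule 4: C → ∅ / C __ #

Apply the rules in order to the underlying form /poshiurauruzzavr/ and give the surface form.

Rule 1 (degemination): /zz/ is a geminate; the first /z/ deletes. /poshiurauruzzavr/ → poshiurauruzavr.
Rule 2 (intervocalic voicing): no segment meets the environment; /poshiurauruzavr/ is unchanged.
Rule 3 (pre-rhotic lowering): /u/ is a high vowel immediately before /r/, so it lowers to [o]. /u/ is a high vowel immediately before /r/, so it lowers to [o]. /poshiurauruzavr/ → poshioraoruzavr.
Rule 4 (final cluster simplification): /r/ is the second consonant of a word-final cluster /vr/, so it deletes. /poshioraoruzavr/ → poshioraoruzav.

poshioraoruzav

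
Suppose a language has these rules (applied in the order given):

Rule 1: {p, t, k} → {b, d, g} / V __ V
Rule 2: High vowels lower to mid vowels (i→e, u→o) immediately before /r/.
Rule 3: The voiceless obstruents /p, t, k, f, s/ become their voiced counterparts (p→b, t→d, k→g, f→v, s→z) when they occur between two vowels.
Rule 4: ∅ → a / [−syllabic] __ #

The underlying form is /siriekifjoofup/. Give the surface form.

Rule 1 (intervocalic voicing): /k/ is a voiceless stop between vowels /e/ and /i/, so it voices to [g]. /siriekifjoofup/ → siriegifjoofup.
Rule 2 (pre-rhotic lowering): /i/ is a high vowel immediately before /r/, so it lowers to [e]. /siriegifjoofup/ → seriegifjoofup.
Rule 3 (intervocalic voicing): /f/ is a voiceless obstruent between vowels /o/ and /u/, so it voices to [v]. /seriegifjoofup/ → seriegifjoovup.
Rule 4 (final a-epenthesis): the form ends in the consonant /p/, so [a] is inserted word-finally. /seriegifjoovup/ → seriegifjoovupa.

seriegifjoovupa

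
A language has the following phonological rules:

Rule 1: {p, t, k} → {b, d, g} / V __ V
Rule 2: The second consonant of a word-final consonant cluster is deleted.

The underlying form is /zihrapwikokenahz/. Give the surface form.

zihrapwigogenah

Rule 1 (intervocalic voicing): /k/ is a voiceless stop between vowels /i/ and /o/, so it voices to [g]. /k/ is a voiceless stop between vowels /o/ and /e/, so it voices to [g]. /zihrapwikokenahz/ → zihrapwigogenahz.
Rule 2 (final cluster simplification): /z/ is the second consonant of a word-final cluster /hz/, so it deletes. /zihrapwigogenahz/ → zihrapwigogenah.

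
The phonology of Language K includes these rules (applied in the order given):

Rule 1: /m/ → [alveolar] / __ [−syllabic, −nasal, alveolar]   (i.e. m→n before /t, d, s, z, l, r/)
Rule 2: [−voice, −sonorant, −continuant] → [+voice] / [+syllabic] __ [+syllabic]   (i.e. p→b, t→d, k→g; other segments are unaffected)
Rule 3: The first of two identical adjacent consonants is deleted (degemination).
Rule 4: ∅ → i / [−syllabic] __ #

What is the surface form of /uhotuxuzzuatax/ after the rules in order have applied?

Rule 1 (nasal place assimilation): no segment meets the environment; /uhotuxuzzuatax/ is unchanged.
Rule 2 (intervocalic voicing): /t/ is a voiceless stop between vowels /o/ and /u/, so it voices to [d]. /t/ is a voiceless stop between vowels /a/ and /a/, so it voices to [d]. /uhotuxuzzuatax/ → uhoduxuzzuadax.
Rule 3 (degemination): /zz/ is a geminate; the first /z/ deletes. /uhoduxuzzuadax/ → uhoduxuzuadax.
Rule 4 (final i-epenthesis): the form ends in the consonant /x/, so [i] is inserted word-finally. /uhoduxuzuadax/ → uhoduxuzuadaxi.

uhoduxuzuadaxi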